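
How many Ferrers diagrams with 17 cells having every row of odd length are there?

38

A partial list (first 12 by largest part):
17
15+1+1
13+3+1
13+1+1+1+1
11+5+1
11+3+3
11+3+1+1+1
11+1+1+1+1+1+1
9+7+1
9+5+3
9+5+1+1+1
9+3+3+1+1
…and 26 more, for 38 total.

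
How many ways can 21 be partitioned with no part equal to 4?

Systematic enumeration (by largest part, then next-largest, …) yields 495.

495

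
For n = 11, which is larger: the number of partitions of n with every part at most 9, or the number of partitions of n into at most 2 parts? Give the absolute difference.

Partitions of 11 with every part at most 9: 54.
Partitions of 11 into at most 2 parts: 6.
|54 − 6| = 48.

48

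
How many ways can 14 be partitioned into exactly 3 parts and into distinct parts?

10

Enumerating:
1,2,11
1,3,10
1,4,9
2,3,9
1,5,8
2,4,8
1,6,7
2,5,7
3,4,7
3,5,6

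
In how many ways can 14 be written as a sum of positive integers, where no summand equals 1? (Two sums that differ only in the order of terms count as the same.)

There are too many to list fully; the first 12 (by largest part) are:
14
12 + 2
11 + 3
10 + 4
10 + 2 + 2
9 + 5
9 + 3 + 2
8 + 6
8 + 4 + 2
8 + 3 + 3
8 + 2 + 2 + 2
7 + 7
…and 22 more, for 34 total.

34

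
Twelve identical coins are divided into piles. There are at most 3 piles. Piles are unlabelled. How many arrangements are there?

19

Enumerating:
12
11 + 1
10 + 2
10 + 1 + 1
9 + 3
9 + 2 + 1
8 + 4
8 + 3 + 1
8 + 2 + 2
7 + 5
7 + 4 + 1
7 + 3 + 2
6 + 6
6 + 5 + 1
6 + 4 + 2
6 + 3 + 3
5 + 5 + 2
5 + 4 + 3
4 + 4 + 4
That's 19 in total.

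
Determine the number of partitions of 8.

22

Enumerating:
8
7+1
6+2
6+1+1
5+3
5+2+1
5+1+1+1
4+4
4+3+1
4+2+2
4+2+1+1
4+1+1+1+1
3+3+2
3+3+1+1
3+2+2+1
3+2+1+1+1
3+1+1+1+1+1
2+2+2+2
2+2+2+1+1
2+2+1+1+1+1
2+1+1+1+1+1+1
1+1+1+1+1+1+1+1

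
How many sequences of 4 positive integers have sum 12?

165

Equivalently, choose which 3 of the 11 gaps become plus signs: C(11,3) = 165.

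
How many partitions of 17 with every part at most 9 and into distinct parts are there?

The partitions of 17 that satisfy the conditions:
9, 8
9, 7, 1
9, 6, 2
9, 5, 3
9, 5, 2, 1
9, 4, 3, 1
8, 7, 2
8, 6, 3
8, 6, 2, 1
8, 5, 4
8, 5, 3, 1
8, 4, 3, 2
7, 6, 4
7, 6, 3, 1
7, 5, 4, 1
7, 5, 3, 2
7, 4, 3, 2, 1
6, 5, 4, 2
6, 5, 3, 2, 1
Counting gives 19.

19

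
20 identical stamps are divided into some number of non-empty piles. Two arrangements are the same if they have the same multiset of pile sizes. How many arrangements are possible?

627

A full systematic count gives 627.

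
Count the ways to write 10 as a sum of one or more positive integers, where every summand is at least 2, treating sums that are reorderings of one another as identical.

Listing the qualifying partitions of 10:
10
8,2
7,3
6,4
6,2,2
5,5
5,3,2
4,4,2
4,3,3
4,2,2,2
3,3,2,2
2,2,2,2,2

12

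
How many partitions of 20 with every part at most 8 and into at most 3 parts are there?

4

Enumerating:
4+8+8
5+7+8
6+6+8
6+7+7
That's 4 in total.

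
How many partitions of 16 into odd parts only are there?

32

A partial list (first 12 by largest part):
15 + 1
13 + 3
13 + 1 + 1 + 1
11 + 5
11 + 3 + 1 + 1
11 + 1 + 1 + 1 + 1 + 1
9 + 7
9 + 5 + 1 + 1
9 + 3 + 3 + 1
9 + 3 + 1 + 1 + 1 + 1
9 + 1 + 1 + 1 + 1 + 1 + 1 + 1
7 + 7 + 1 + 1
…and 20 more, for 32 total.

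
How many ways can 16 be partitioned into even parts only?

22

They are:
16
2, 14
4, 12
2, 2, 12
6, 10
2, 4, 10
2, 2, 2, 10
8, 8
2, 6, 8
4, 4, 8
2, 2, 4, 8
2, 2, 2, 2, 8
4, 6, 6
2, 2, 6, 6
2, 4, 4, 6
2, 2, 2, 4, 6
2, 2, 2, 2, 2, 6
4, 4, 4, 4
2, 2, 4, 4, 4
2, 2, 2, 2, 4, 4
2, 2, 2, 2, 2, 2, 4
2, 2, 2, 2, 2, 2, 2, 2
That's 22 in total.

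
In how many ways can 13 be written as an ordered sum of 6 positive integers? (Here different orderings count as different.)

792

Equivalently, choose which 5 of the 12 gaps become plus signs: C(12,5) = 792.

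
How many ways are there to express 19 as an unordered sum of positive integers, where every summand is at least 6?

6

The partitions of 19 that satisfy the conditions:
19
13,6
12,7
11,8
10,9
7,6,6
Counting gives 6.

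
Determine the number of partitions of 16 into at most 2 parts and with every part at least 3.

7

They are:
16
13,3
12,4
11,5
10,6
9,7
8,8
Counting gives 7.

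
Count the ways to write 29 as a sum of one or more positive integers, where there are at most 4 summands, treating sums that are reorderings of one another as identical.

Systematic enumeration (by largest part, then next-largest, …) yields 270.

270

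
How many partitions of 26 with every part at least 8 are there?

9

The partitions of 26 that satisfy the conditions:
26
8,18
9,17
10,16
11,15
12,14
13,13
8,8,10
8,9,9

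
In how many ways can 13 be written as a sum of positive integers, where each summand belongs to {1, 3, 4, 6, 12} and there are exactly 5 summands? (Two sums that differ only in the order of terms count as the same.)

Listing the qualifying partitions of 13:
6 + 4 + 1 + 1 + 1
4 + 4 + 3 + 1 + 1
3 + 3 + 3 + 3 + 1

3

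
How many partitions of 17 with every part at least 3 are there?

They are:
17
14, 3
13, 4
12, 5
11, 6
11, 3, 3
10, 7
10, 4, 3
9, 8
9, 5, 3
9, 4, 4
8, 6, 3
8, 5, 4
8, 3, 3, 3
7, 7, 3
7, 6, 4
7, 5, 5
7, 4, 3, 3
6, 6, 5
6, 5, 3, 3
6, 4, 4, 3
5, 5, 4, 3
5, 4, 4, 4
5, 3, 3, 3, 3
4, 4, 3, 3, 3

25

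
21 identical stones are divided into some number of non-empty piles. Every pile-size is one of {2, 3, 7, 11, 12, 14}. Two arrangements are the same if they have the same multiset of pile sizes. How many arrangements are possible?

The partitions of 21 that satisfy the conditions:
14 + 7
14 + 3 + 2 + 2
12 + 7 + 2
12 + 3 + 3 + 3
12 + 3 + 2 + 2 + 2
11 + 7 + 3
11 + 3 + 3 + 2 + 2
11 + 2 + 2 + 2 + 2 + 2
7 + 7 + 7
7 + 7 + 3 + 2 + 2
7 + 3 + 3 + 3 + 3 + 2
7 + 3 + 3 + 2 + 2 + 2 + 2
7 + 2 + 2 + 2 + 2 + 2 + 2 + 2
3 + 3 + 3 + 3 + 3 + 3 + 3
3 + 3 + 3 + 3 + 3 + 2 + 2 + 2
3 + 3 + 3 + 2 + 2 + 2 + 2 + 2 + 2
3 + 2 + 2 + 2 + 2 + 2 + 2 + 2 + 2 + 2

17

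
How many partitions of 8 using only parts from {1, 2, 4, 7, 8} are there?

They are:
8
7,1
4,4
4,2,2
4,2,1,1
4,1,1,1,1
2,2,2,2
2,2,2,1,1
2,2,1,1,1,1
2,1,1,1,1,1,1
1,1,1,1,1,1,1,1

11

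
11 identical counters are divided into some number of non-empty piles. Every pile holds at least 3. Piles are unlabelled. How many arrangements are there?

The partitions of 11 that satisfy the conditions:
11
8,3
7,4
6,5
5,3,3
4,4,3

6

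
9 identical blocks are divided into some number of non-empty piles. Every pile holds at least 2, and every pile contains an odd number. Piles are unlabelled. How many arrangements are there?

2

They are:
9
3, 3, 3
That's 2 in total.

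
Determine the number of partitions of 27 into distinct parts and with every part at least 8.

8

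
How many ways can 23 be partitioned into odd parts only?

Counting exhaustively, 104 partitions satisfy the conditions.

104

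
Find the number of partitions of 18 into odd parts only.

There are too many to list fully; the first 12 (by largest part) are:
17, 1
15, 3
15, 1, 1, 1
13, 5
13, 3, 1, 1
13, 1, 1, 1, 1, 1
11, 7
11, 5, 1, 1
11, 3, 3, 1
11, 3, 1, 1, 1, 1
11, 1, 1, 1, 1, 1, 1, 1
9, 9
…and 34 more, for 46 total.

46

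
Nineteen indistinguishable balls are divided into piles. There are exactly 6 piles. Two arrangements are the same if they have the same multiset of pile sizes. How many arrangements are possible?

71

A full systematic count gives 71.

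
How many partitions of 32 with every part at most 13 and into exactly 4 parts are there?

77

Direct enumeration gives 77 partitions.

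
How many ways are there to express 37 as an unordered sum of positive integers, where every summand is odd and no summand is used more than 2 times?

A full systematic count gives 126.

126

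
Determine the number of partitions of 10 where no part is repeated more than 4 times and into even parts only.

6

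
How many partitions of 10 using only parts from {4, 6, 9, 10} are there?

2

The partitions of 10 that satisfy the conditions:
10
6, 4
Counting gives 2.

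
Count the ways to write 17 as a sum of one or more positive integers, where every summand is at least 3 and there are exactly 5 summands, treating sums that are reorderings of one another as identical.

Enumerating:
3+3+3+3+5
3+3+3+4+4
That's 2 in total.

2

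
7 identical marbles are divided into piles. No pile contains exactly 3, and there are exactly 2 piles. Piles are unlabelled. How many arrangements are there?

They are:
6+1
5+2

2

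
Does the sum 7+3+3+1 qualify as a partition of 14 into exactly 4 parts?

Yes

The parts sum to 14, and the condition 'there are exactly 4 summands' holds.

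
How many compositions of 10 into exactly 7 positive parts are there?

84

Place 6 bars in the 9 internal gaps of a row of 10 dots: C(9,6) = 84.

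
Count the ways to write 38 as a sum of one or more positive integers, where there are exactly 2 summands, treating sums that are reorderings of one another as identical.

They are:
1, 37
2, 36
3, 35
4, 34
5, 33
6, 32
7, 31
8, 30
9, 29
10, 28
11, 27
12, 26
13, 25
14, 24
15, 23
16, 22
17, 21
18, 20
19, 19

19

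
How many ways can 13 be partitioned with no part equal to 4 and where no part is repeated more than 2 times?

A partial list (first 12 by largest part):
13
12 + 1
11 + 2
11 + 1 + 1
10 + 3
10 + 2 + 1
9 + 3 + 1
9 + 2 + 2
9 + 2 + 1 + 1
8 + 5
8 + 3 + 2
8 + 3 + 1 + 1
…and 17 more, for 29 total.

29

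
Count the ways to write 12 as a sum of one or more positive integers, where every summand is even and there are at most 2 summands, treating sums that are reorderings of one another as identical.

4

The partitions of 12 that satisfy the conditions:
12
10+2
8+4
6+6
That's 4 in total.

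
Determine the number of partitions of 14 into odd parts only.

22

Enumerating:
13, 1
11, 3
11, 1, 1, 1
9, 5
9, 3, 1, 1
9, 1, 1, 1, 1, 1
7, 7
7, 5, 1, 1
7, 3, 3, 1
7, 3, 1, 1, 1, 1
7, 1, 1, 1, 1, 1, 1, 1
5, 5, 3, 1
5, 5, 1, 1, 1, 1
5, 3, 3, 3
5, 3, 3, 1, 1, 1
5, 3, 1, 1, 1, 1, 1, 1
5, 1, 1, 1, 1, 1, 1, 1, 1, 1
3, 3, 3, 3, 1, 1
3, 3, 3, 1, 1, 1, 1, 1
3, 3, 1, 1, 1, 1, 1, 1, 1, 1
3, 1, 1, 1, 1, 1, 1, 1, 1, 1, 1, 1
1, 1, 1, 1, 1, 1, 1, 1, 1, 1, 1, 1, 1, 1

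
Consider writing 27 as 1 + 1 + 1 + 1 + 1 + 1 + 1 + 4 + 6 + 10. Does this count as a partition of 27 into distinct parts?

No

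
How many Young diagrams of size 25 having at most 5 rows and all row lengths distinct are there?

Systematic enumeration (by largest part, then next-largest, …) yields 137.

137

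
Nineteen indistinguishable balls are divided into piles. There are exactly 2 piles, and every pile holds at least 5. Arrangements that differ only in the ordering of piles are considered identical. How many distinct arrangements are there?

5

Listing the qualifying partitions of 19:
14,5
13,6
12,7
11,8
10,9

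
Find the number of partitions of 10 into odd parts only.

10

They are:
9,1
7,3
7,1,1,1
5,5
5,3,1,1
5,1,1,1,1,1
3,3,3,1
3,3,1,1,1,1
3,1,1,1,1,1,1,1
1,1,1,1,1,1,1,1,1,1
Counting gives 10.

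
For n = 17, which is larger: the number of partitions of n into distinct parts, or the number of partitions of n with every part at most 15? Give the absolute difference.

257

Partitions of 17 into distinct parts: 38.
Partitions of 17 with every part at most 15: 295.
|38 − 295| = 257.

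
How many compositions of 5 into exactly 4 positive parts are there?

Equivalently, choose which 3 of the 4 gaps become plus signs: C(4,3) = 4.

4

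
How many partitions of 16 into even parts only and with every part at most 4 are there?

5

They are:
4+4+4+4
4+4+4+2+2
4+4+2+2+2+2
4+2+2+2+2+2+2
2+2+2+2+2+2+2+2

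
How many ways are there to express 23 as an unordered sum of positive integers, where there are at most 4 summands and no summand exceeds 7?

6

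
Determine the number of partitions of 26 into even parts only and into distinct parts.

18

The partitions of 26 that satisfy the conditions:
26
24+2
22+4
20+6
20+4+2
18+8
18+6+2
16+10
16+8+2
16+6+4
14+12
14+10+2
14+8+4
14+6+4+2
12+10+4
12+8+6
12+8+4+2
10+8+6+2
Counting gives 18.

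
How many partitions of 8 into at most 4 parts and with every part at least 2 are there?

Enumerating:
8
6,2
5,3
4,4
4,2,2
3,3,2
2,2,2,2

7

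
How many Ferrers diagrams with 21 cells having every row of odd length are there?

76

Enumerating by decreasing first part gives 76 partitions in all.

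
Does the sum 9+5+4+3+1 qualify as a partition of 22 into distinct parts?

The parts sum to 22, and the condition 'all summands are distinct' holds.

Yes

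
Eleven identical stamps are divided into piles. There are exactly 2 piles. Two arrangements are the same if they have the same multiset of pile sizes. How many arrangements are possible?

They are:
10, 1
9, 2
8, 3
7, 4
6, 5

5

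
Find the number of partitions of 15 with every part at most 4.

54

A partial list (first 12 by largest part):
4,4,4,3
4,4,4,2,1
4,4,4,1,1,1
4,4,3,3,1
4,4,3,2,2
4,4,3,2,1,1
4,4,3,1,1,1,1
4,4,2,2,2,1
4,4,2,2,1,1,1
4,4,2,1,1,1,1,1
4,4,1,1,1,1,1,1,1
4,3,3,3,2
…and 42 more, for 54 total.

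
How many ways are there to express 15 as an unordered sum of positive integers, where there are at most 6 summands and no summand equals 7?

Direct enumeration gives 92 partitions.

92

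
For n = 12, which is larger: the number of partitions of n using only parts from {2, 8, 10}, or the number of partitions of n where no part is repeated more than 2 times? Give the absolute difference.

Partitions of 12 using only parts from {2, 8, 10}: 3.
Partitions of 12 where no part is repeated more than 2 times: 36.
|3 − 36| = 33.

33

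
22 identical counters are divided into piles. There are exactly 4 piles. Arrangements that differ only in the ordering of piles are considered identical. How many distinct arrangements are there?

84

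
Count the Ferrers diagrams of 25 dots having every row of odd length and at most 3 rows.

17

The partitions of 25 that satisfy the conditions:
25
23, 1, 1
21, 3, 1
19, 5, 1
19, 3, 3
17, 7, 1
17, 5, 3
15, 9, 1
15, 7, 3
15, 5, 5
13, 11, 1
13, 9, 3
13, 7, 5
11, 11, 3
11, 9, 5
11, 7, 7
9, 9, 7
That's 17 in total.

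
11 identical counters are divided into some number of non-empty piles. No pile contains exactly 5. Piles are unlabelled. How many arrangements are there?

There are too many to list fully; the first 12 (by largest part) are:
11
10+1
9+2
9+1+1
8+3
8+2+1
8+1+1+1
7+4
7+3+1
7+2+2
7+2+1+1
7+1+1+1+1
…and 33 more, for 45 total.

45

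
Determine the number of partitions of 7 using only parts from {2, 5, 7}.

2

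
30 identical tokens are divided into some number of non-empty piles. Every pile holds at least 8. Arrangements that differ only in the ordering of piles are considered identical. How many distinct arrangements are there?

Listing the qualifying partitions of 30:
30
22, 8
21, 9
20, 10
19, 11
18, 12
17, 13
16, 14
15, 15
14, 8, 8
13, 9, 8
12, 10, 8
12, 9, 9
11, 11, 8
11, 10, 9
10, 10, 10
That's 16 in total.

16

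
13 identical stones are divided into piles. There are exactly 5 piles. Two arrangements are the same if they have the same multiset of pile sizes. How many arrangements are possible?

18

Enumerating:
9 + 1 + 1 + 1 + 1
8 + 2 + 1 + 1 + 1
7 + 3 + 1 + 1 + 1
7 + 2 + 2 + 1 + 1
6 + 4 + 1 + 1 + 1
6 + 3 + 2 + 1 + 1
6 + 2 + 2 + 2 + 1
5 + 5 + 1 + 1 + 1
5 + 4 + 2 + 1 + 1
5 + 3 + 3 + 1 + 1
5 + 3 + 2 + 2 + 1
5 + 2 + 2 + 2 + 2
4 + 4 + 3 + 1 + 1
4 + 4 + 2 + 2 + 1
4 + 3 + 3 + 2 + 1
4 + 3 + 2 + 2 + 2
3 + 3 + 3 + 3 + 1
3 + 3 + 3 + 2 + 2
That's 18 in total.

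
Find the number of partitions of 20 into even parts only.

42

A partial list (first 12 by largest part):
20
18, 2
16, 4
16, 2, 2
14, 6
14, 4, 2
14, 2, 2, 2
12, 8
12, 6, 2
12, 4, 4
12, 4, 2, 2
12, 2, 2, 2, 2
…and 30 more, for 42 total.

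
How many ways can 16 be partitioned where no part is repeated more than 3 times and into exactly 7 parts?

They are:
7, 2, 2, 2, 1, 1, 1
6, 3, 2, 2, 1, 1, 1
5, 4, 2, 2, 1, 1, 1
5, 3, 3, 2, 1, 1, 1
5, 3, 2, 2, 2, 1, 1
4, 4, 3, 2, 1, 1, 1
4, 4, 2, 2, 2, 1, 1
4, 3, 3, 3, 1, 1, 1
4, 3, 3, 2, 2, 1, 1
3, 3, 3, 2, 2, 2, 1

10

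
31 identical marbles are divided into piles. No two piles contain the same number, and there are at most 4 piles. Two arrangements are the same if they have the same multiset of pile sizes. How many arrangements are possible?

201

There are 201 such partitions.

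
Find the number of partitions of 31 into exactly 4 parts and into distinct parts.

Direct enumeration gives 120 partitions.

120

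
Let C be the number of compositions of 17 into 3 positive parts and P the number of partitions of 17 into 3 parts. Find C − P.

96

Ordered (compositions into 3 parts): C(16,2) = 120.
Unordered (partitions into 3 parts): 24.
Difference: 120 − 24 = 96.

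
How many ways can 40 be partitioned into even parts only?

627

Counting exhaustively, 627 partitions satisfy the conditions.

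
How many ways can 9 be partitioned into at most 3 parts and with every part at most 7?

They are:
2 + 7
1 + 1 + 7
3 + 6
1 + 2 + 6
4 + 5
1 + 3 + 5
2 + 2 + 5
1 + 4 + 4
2 + 3 + 4
3 + 3 + 3
Counting gives 10.

10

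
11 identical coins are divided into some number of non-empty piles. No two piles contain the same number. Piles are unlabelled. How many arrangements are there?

12

The partitions of 11 that satisfy the conditions:
11
10, 1
9, 2
8, 3
8, 2, 1
7, 4
7, 3, 1
6, 5
6, 4, 1
6, 3, 2
5, 4, 2
5, 3, 2, 1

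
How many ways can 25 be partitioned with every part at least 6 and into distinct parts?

Enumerating:
25
19, 6
18, 7
17, 8
16, 9
15, 10
14, 11
13, 12
12, 7, 6
11, 8, 6
10, 9, 6
10, 8, 7
That's 12 in total.

12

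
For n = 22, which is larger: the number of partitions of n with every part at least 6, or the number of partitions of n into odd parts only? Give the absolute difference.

78

Partitions of 22 with every part at least 6: 11.
Partitions of 22 into odd parts only: 89.
|11 − 89| = 78.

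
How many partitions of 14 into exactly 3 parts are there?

16

They are:
12, 1, 1
11, 2, 1
10, 3, 1
10, 2, 2
9, 4, 1
9, 3, 2
8, 5, 1
8, 4, 2
8, 3, 3
7, 6, 1
7, 5, 2
7, 4, 3
6, 6, 2
6, 5, 3
6, 4, 4
5, 5, 4
That's 16 in total.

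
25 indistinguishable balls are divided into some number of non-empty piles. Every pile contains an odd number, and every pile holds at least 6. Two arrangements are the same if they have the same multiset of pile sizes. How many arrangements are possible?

3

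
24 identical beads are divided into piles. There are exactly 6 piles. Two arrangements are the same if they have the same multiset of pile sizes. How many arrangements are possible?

Counting exhaustively, 199 partitions satisfy the conditions.

199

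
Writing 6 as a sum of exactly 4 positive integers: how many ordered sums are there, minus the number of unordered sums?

8

Ordered (compositions into 4 parts): C(5,3) = 10.
Partitions of 6 into exactly 4 parts: 2.
Difference: 10 − 2 = 8.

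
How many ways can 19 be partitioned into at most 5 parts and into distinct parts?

A partial list (first 12 by largest part):
19
18, 1
17, 2
16, 3
16, 2, 1
15, 4
15, 3, 1
14, 5
14, 4, 1
14, 3, 2
13, 6
13, 5, 1
…and 42 more, for 54 total.

54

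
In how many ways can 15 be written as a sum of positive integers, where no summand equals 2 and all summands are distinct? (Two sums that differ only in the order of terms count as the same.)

16

The partitions of 15 that satisfy the conditions:
15
14,1
12,3
11,4
11,3,1
10,5
10,4,1
9,6
9,5,1
8,7
8,6,1
8,4,3
7,5,3
7,4,3,1
6,5,4
6,5,3,1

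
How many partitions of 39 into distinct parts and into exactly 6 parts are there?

199

Direct enumeration gives 199 partitions.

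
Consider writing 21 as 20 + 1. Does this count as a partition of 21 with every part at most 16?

The parts sum to 21, and the condition 'no summand exceeds 16' is violated.

No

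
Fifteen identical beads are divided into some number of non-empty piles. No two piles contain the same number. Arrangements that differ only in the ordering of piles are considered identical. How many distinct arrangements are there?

A partial list (first 12 by largest part):
15
14,1
13,2
12,3
12,2,1
11,4
11,3,1
10,5
10,4,1
10,3,2
9,6
9,5,1
…and 15 more, for 27 total.

27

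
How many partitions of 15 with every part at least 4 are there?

Listing the qualifying partitions of 15:
15
11,4
10,5
9,6
8,7
7,4,4
6,5,4
5,5,5

8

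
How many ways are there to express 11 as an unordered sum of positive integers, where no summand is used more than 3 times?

38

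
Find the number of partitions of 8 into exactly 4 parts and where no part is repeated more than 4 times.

They are:
5+1+1+1
4+2+1+1
3+3+1+1
3+2+2+1
2+2+2+2
That's 5 in total.

5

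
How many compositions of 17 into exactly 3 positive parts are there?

120

A composition of 17 into 3 positive parts is chosen by placing 2 dividers among the 16 gaps between 17 units: C(16,2) = 120.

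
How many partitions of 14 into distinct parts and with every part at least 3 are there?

7

The partitions of 14 that satisfy the conditions:
14
11,3
10,4
9,5
8,6
7,4,3
6,5,3
That's 7 in total.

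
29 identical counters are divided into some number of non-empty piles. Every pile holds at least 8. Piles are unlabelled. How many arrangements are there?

Listing the qualifying partitions of 29:
29
8,21
9,20
10,19
11,18
12,17
13,16
14,15
8,8,13
8,9,12
8,10,11
9,9,11
9,10,10

13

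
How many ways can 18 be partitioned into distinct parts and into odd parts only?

5

Listing the qualifying partitions of 18:
17 + 1
15 + 3
13 + 5
11 + 7
9 + 5 + 3 + 1
Counting gives 5.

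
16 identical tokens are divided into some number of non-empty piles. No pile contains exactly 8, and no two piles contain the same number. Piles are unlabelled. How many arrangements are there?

A partial list (first 12 by largest part):
16
15,1
14,2
13,3
13,2,1
12,4
12,3,1
11,5
11,4,1
11,3,2
10,6
10,5,1
…and 15 more, for 27 total.

27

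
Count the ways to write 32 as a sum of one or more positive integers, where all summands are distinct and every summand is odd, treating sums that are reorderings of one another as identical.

They are:
31, 1
29, 3
27, 5
25, 7
23, 9
23, 5, 3, 1
21, 11
21, 7, 3, 1
19, 13
19, 9, 3, 1
19, 7, 5, 1
17, 15
17, 11, 3, 1
17, 9, 5, 1
17, 7, 5, 3
15, 13, 3, 1
15, 11, 5, 1
15, 9, 7, 1
15, 9, 5, 3
13, 11, 7, 1
13, 11, 5, 3
13, 9, 7, 3
11, 9, 7, 5
Counting gives 23.

23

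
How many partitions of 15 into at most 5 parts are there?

Direct enumeration gives 84 partitions.

84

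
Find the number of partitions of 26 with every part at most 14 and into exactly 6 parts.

Counting exhaustively, 253 partitions satisfy the conditions.

253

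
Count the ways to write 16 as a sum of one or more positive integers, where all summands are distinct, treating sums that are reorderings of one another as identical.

32

A partial list (first 12 by largest part):
16
15,1
14,2
13,3
13,2,1
12,4
12,3,1
11,5
11,4,1
11,3,2
10,6
10,5,1
…and 20 more, for 32 total.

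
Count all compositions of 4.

8

The number of compositions of n is 2^(n−1); here 2^3 = 8.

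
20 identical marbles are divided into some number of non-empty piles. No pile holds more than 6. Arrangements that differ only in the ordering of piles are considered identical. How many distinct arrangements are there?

282

Enumerating by decreasing first part gives 282 partitions in all.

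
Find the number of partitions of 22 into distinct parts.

There are 89 such partitions.

89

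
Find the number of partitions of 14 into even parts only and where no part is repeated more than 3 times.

12

Enumerating:
14
12, 2
10, 4
10, 2, 2
8, 6
8, 4, 2
8, 2, 2, 2
6, 6, 2
6, 4, 4
6, 4, 2, 2
4, 4, 4, 2
4, 4, 2, 2, 2
Counting gives 12.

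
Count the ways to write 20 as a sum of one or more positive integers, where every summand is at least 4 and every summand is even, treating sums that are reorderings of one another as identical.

12

They are:
20
16 + 4
14 + 6
12 + 8
12 + 4 + 4
10 + 10
10 + 6 + 4
8 + 8 + 4
8 + 6 + 6
8 + 4 + 4 + 4
6 + 6 + 4 + 4
4 + 4 + 4 + 4 + 4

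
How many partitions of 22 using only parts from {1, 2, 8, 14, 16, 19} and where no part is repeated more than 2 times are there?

They are:
1,2,19
1,1,2,2,16
8,14
1,1,2,2,8,8

4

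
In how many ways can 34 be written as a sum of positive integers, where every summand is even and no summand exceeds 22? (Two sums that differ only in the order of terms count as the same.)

278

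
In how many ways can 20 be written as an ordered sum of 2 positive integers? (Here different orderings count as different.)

Equivalently, choose which 1 of the 19 gaps become plus signs: C(19,1) = 19.

19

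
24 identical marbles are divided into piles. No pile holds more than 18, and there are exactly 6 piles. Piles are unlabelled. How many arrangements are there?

Direct enumeration gives 198 partitions.

198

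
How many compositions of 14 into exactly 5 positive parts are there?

715

By stars and bars with positive parts, the count is C(13,4) = 715.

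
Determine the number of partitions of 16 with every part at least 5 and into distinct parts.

The partitions of 16 that satisfy the conditions:
16
11,5
10,6
9,7

4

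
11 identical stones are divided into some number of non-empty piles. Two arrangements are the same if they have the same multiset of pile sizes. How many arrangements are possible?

56

There are too many to list fully; the first 12 (by largest part) are:
11
10, 1
9, 2
9, 1, 1
8, 3
8, 2, 1
8, 1, 1, 1
7, 4
7, 3, 1
7, 2, 2
7, 2, 1, 1
7, 1, 1, 1, 1
…and 44 more, for 56 total.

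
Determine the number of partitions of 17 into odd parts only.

38

There are too many to list fully; the first 12 (by largest part) are:
17
1,1,15
1,3,13
1,1,1,1,13
1,5,11
3,3,11
1,1,1,3,11
1,1,1,1,1,1,11
1,7,9
3,5,9
1,1,1,5,9
1,1,3,3,9
…and 26 more, for 38 total.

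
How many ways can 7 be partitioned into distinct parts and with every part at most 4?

2

They are:
4 + 3
4 + 2 + 1
That's 2 in total.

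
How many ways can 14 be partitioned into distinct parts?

22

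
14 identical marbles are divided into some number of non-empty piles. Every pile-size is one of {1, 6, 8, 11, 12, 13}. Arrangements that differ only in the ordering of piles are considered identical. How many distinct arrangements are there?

Listing the qualifying partitions of 14:
1+13
1+1+12
1+1+1+11
6+8
1+1+1+1+1+1+8
1+1+6+6
1+1+1+1+1+1+1+1+6
1+1+1+1+1+1+1+1+1+1+1+1+1+1
That's 8 in total.

8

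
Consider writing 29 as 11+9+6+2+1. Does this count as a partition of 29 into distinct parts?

Yes

The parts sum to 29, and the condition 'all summands are distinct' holds.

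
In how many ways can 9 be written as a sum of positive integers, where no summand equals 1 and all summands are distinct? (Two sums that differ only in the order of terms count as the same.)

The partitions of 9 that satisfy the conditions:
9
7+2
6+3
5+4
4+3+2
Counting gives 5.

5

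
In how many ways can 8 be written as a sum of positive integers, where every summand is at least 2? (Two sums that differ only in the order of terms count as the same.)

They are:
8
6+2
5+3
4+4
4+2+2
3+3+2
2+2+2+2
Counting gives 7.

7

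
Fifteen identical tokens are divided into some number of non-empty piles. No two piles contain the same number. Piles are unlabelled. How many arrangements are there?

A partial list (first 12 by largest part):
15
1 + 14
2 + 13
3 + 12
1 + 2 + 12
4 + 11
1 + 3 + 11
5 + 10
1 + 4 + 10
2 + 3 + 10
6 + 9
1 + 5 + 9
…and 15 more, for 27 total.

27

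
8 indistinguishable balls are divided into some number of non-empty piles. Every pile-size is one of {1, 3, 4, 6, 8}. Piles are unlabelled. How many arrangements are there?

8

Listing the qualifying partitions of 8:
8
1 + 1 + 6
4 + 4
1 + 3 + 4
1 + 1 + 1 + 1 + 4
1 + 1 + 3 + 3
1 + 1 + 1 + 1 + 1 + 3
1 + 1 + 1 + 1 + 1 + 1 + 1 + 1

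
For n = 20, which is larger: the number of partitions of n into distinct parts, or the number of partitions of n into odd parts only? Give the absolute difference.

Partitions of 20 into distinct parts: 64.
Partitions of 20 into odd parts only: 64.
|64 − 64| = 0.

0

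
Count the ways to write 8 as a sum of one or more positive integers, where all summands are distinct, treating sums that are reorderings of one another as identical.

They are:
8
1 + 7
2 + 6
3 + 5
1 + 2 + 5
1 + 3 + 4

6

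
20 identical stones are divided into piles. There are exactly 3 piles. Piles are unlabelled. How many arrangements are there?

33

A partial list (first 12 by largest part):
1,1,18
1,2,17
1,3,16
2,2,16
1,4,15
2,3,15
1,5,14
2,4,14
3,3,14
1,6,13
2,5,13
3,4,13
…and 21 more, for 33 total.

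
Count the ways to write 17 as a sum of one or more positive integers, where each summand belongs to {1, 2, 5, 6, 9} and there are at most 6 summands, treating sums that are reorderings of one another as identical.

15

They are:
9+6+2
9+6+1+1
9+5+2+1
9+5+1+1+1
9+2+2+2+2
9+2+2+2+1+1
6+6+5
6+6+2+2+1
6+6+2+1+1+1
6+5+5+1
6+5+2+2+2
6+5+2+2+1+1
5+5+5+2
5+5+5+1+1
5+5+2+2+2+1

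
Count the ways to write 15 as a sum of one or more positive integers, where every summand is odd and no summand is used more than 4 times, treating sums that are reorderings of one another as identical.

The partitions of 15 that satisfy the conditions:
15
1+1+13
1+3+11
1+1+1+1+11
1+5+9
3+3+9
1+1+1+3+9
1+7+7
3+5+7
1+1+1+5+7
1+1+3+3+7
5+5+5
1+1+3+5+5
1+3+3+3+5
1+1+1+1+3+3+5
1+1+1+3+3+3+3

16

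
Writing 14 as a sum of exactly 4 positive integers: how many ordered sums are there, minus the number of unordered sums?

Ordered (compositions into 4 parts): C(13,3) = 286.
Unordered (partitions into 4 parts): 23.
Difference: 286 − 23 = 263.

263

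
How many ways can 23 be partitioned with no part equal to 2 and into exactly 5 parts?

69

There are too many to list fully; the first 12 (by largest part) are:
1 + 1 + 1 + 1 + 19
1 + 1 + 1 + 3 + 17
1 + 1 + 1 + 4 + 16
1 + 1 + 1 + 5 + 15
1 + 1 + 3 + 3 + 15
1 + 1 + 1 + 6 + 14
1 + 1 + 3 + 4 + 14
1 + 1 + 1 + 7 + 13
1 + 1 + 3 + 5 + 13
1 + 1 + 4 + 4 + 13
1 + 3 + 3 + 3 + 13
1 + 1 + 1 + 8 + 12
…and 57 more, for 69 total.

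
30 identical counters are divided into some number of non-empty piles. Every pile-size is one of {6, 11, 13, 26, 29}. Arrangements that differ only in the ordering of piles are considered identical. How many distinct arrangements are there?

Listing the qualifying partitions of 30:
13, 11, 6
6, 6, 6, 6, 6

2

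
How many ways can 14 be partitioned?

Direct enumeration gives 135 partitions.

135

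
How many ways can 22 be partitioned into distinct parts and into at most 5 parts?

88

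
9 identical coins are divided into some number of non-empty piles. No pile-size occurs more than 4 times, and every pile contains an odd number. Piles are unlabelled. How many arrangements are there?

The partitions of 9 that satisfy the conditions:
9
7+1+1
5+3+1
5+1+1+1+1
3+3+3
3+3+1+1+1
Counting gives 6.

6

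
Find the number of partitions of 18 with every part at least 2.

Direct enumeration gives 88 partitions.

88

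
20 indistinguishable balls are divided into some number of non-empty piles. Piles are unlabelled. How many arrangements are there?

627

A full systematic count gives 627.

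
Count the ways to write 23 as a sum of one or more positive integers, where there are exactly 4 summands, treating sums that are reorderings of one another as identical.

94

Systematic enumeration (by largest part, then next-largest, …) yields 94.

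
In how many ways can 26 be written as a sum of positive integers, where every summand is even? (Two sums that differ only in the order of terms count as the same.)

Direct enumeration gives 101 partitions.

101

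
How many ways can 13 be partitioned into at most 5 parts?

57

A partial list (first 12 by largest part):
13
12+1
11+2
11+1+1
10+3
10+2+1
10+1+1+1
9+4
9+3+1
9+2+2
9+2+1+1
9+1+1+1+1
…and 45 more, for 57 total.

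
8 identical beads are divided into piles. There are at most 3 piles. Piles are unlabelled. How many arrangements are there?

10

The partitions of 8 that satisfy the conditions:
8
7, 1
6, 2
6, 1, 1
5, 3
5, 2, 1
4, 4
4, 3, 1
4, 2, 2
3, 3, 2
That's 10 in total.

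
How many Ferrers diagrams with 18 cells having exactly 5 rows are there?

A partial list (first 12 by largest part):
1,1,1,1,14
1,1,1,2,13
1,1,1,3,12
1,1,2,2,12
1,1,1,4,11
1,1,2,3,11
1,2,2,2,11
1,1,1,5,10
1,1,2,4,10
1,1,3,3,10
1,2,2,3,10
2,2,2,2,10
…and 45 more, for 57 total.

57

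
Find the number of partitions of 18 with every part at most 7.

There are 248 such partitions.

248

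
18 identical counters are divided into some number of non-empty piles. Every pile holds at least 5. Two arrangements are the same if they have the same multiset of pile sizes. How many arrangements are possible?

They are:
18
13+5
12+6
11+7
10+8
9+9
8+5+5
7+6+5
6+6+6

9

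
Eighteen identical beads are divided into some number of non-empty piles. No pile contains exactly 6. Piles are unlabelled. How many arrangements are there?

308

A full systematic count gives 308.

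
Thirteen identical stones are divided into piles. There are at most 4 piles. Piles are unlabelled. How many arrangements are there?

39

A partial list (first 12 by largest part):
13
1,12
2,11
1,1,11
3,10
1,2,10
1,1,1,10
4,9
1,3,9
2,2,9
1,1,2,9
5,8
…and 27 more, for 39 total.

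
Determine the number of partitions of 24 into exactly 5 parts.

Counting exhaustively, 164 partitions satisfy the conditions.

164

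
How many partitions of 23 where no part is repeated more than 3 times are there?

592

Counting exhaustively, 592 partitions satisfy the conditions.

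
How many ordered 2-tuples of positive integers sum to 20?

19

Place 1 bars in the 19 internal gaps of a row of 20 dots: C(19,1) = 19.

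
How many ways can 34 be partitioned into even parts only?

297

Counting exhaustively, 297 partitions satisfy the conditions.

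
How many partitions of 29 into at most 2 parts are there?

15

Listing the qualifying partitions of 29:
29
1,28
2,27
3,26
4,25
5,24
6,23
7,22
8,21
9,20
10,19
11,18
12,17
13,16
14,15
That's 15 in total.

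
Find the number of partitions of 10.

A partial list (first 12 by largest part):
10
1+9
2+8
1+1+8
3+7
1+2+7
1+1+1+7
4+6
1+3+6
2+2+6
1+1+2+6
1+1+1+1+6
…and 30 more, for 42 total.

42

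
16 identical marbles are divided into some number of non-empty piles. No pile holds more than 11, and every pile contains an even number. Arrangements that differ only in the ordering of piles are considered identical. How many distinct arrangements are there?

18

Enumerating:
6+10
2+4+10
2+2+2+10
8+8
2+6+8
4+4+8
2+2+4+8
2+2+2+2+8
4+6+6
2+2+6+6
2+4+4+6
2+2+2+4+6
2+2+2+2+2+6
4+4+4+4
2+2+4+4+4
2+2+2+2+4+4
2+2+2+2+2+2+4
2+2+2+2+2+2+2+2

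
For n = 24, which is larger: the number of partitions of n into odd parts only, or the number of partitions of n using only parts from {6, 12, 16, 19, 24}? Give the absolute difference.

118

Partitions of 24 into odd parts only: 122.
Partitions of 24 using only parts from {6, 12, 16, 19, 24}: 4.
|122 − 4| = 118.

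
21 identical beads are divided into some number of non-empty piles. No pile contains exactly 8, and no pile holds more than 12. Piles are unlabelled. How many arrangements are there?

Counting exhaustively, 625 partitions satisfy the conditions.

625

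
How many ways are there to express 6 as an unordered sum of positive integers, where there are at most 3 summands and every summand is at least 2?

Enumerating:
6
4+2
3+3
2+2+2
That's 4 in total.

4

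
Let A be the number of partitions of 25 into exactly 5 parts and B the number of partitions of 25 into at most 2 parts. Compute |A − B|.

179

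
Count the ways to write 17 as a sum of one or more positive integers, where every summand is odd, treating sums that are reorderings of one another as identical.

38

A partial list (first 12 by largest part):
17
1,1,15
1,3,13
1,1,1,1,13
1,5,11
3,3,11
1,1,1,3,11
1,1,1,1,1,1,11
1,7,9
3,5,9
1,1,1,5,9
1,1,3,3,9
…and 26 more, for 38 total.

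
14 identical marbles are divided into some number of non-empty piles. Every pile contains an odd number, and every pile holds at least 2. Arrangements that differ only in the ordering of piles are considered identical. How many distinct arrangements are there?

4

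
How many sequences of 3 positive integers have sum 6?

Place 2 bars in the 5 internal gaps of a row of 6 dots: C(5,2) = 10.

10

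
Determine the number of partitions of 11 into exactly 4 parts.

11

Enumerating:
1,1,1,8
1,1,2,7
1,1,3,6
1,2,2,6
1,1,4,5
1,2,3,5
2,2,2,5
1,2,4,4
1,3,3,4
2,2,3,4
2,3,3,3
That's 11 in total.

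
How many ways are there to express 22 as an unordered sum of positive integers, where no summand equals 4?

617

Systematic enumeration (by largest part, then next-largest, …) yields 617.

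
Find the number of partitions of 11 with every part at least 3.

The partitions of 11 that satisfy the conditions:
11
3,8
4,7
5,6
3,3,5
3,4,4

6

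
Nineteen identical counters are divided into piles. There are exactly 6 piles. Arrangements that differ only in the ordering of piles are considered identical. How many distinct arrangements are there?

71

Direct enumeration gives 71 partitions.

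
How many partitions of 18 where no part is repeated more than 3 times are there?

A full systematic count gives 208.

208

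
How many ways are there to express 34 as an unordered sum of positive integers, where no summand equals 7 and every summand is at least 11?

The partitions of 34 that satisfy the conditions:
34
11 + 23
12 + 22
13 + 21
14 + 20
15 + 19
16 + 18
17 + 17
11 + 11 + 12

9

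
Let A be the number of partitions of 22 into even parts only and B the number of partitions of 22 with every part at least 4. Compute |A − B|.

22

Partitions of 22 into even parts only: 56.
Partitions of 22 with every part at least 4: 34.
|56 − 34| = 22.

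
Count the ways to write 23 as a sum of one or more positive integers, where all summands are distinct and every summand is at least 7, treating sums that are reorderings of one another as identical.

6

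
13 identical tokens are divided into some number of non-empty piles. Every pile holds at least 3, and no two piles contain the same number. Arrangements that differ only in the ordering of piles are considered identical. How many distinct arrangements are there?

6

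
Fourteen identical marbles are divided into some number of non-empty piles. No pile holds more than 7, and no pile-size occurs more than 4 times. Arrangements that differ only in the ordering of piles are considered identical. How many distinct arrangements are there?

A full systematic count gives 72.

72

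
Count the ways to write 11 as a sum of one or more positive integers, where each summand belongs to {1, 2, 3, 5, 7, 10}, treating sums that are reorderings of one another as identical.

A partial list (first 12 by largest part):
10,1
7,3,1
7,2,2
7,2,1,1
7,1,1,1,1
5,5,1
5,3,3
5,3,2,1
5,3,1,1,1
5,2,2,2
5,2,2,1,1
5,2,1,1,1,1
…and 17 more, for 29 total.

29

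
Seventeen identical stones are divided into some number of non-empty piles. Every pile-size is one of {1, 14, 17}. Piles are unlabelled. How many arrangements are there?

3

The partitions of 17 that satisfy the conditions:
17
1+1+1+14
1+1+1+1+1+1+1+1+1+1+1+1+1+1+1+1+1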